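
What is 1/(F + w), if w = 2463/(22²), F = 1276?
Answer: 484/620047 ≈ 0.00078059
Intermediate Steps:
w = 2463/484 ≈ 5.0888
1/(F + w) = 1/(1276 + 2463/484) = 1/(620047/484) = 484/620047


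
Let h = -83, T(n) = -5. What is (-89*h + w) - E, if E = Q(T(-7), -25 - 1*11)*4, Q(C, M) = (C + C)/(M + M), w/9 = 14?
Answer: 67612/9 ≈ 7512.4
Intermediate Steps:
w = 126 (w = 9*14 = 126)
Q(C, M) = C/M (Q(C, M) = (2*C)/((2*M)) = (2*C)*(1/(2*M)) = C/M)
E = 5/9 (E = -5/(-25 - 1*11)*4 = -5/(-25 - 11)*4 = -5/(-36)*4 = -5*(-1/36)*4 = (5/36)*4 = 5/9 ≈ 0.55556)
(-89*h + w) - E = (-89*(-83) + 126) - 1*5/9 = (7387 + 126) - 5/9 = 7513 - 5/9 = 67612/9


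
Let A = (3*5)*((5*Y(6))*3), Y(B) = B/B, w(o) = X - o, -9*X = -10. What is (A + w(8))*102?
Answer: 66742/3 ≈ 22247.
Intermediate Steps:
X = 10/9 (X = -⅑*(-10) = 10/9 ≈ 1.1111)
w(o) = 10/9 - o
Y(B) = 1
A = 225 (A = (3*5)*((5*1)*3) = 15*(5*3) = 15*15 = 225)
(A + w(8))*102 = (225 + (10/9 - 1*8))*102 = (225 + (10/9 - 8))*102 = (225 - 62/9)*102 = (1963/9)*102 = 66742/3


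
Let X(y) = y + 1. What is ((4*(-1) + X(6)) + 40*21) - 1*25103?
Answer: -24260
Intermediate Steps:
X(y) = 1 + y
((4*(-1) + X(6)) + 40*21) - 1*25103 = ((4*(-1) + (1 + 6)) + 40*21) - 1*25103 = ((-4 + 7) + 840) - 25103 = (3 + 840) - 25103 = 843 - 25103 = -24260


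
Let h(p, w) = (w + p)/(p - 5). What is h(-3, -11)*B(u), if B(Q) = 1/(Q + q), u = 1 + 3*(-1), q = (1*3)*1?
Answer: 7/4 ≈ 1.7500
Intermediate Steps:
h(p, w) = (p + w)/(-5 + p)
q = 3 (q = 3*1 = 3)
u = -2 (u = 1 - 3 = -2)
B(Q) = 1/(3 + Q) (B(Q) = 1/(Q + 3) = 1/(3 + Q))
h(-3, -11)*B(u) = ((-3 - 11)/(-5 - 3))/(3 - 2) = (-14/(-8))/1 = -⅛*(-14)*1 = (7/4)*1 = 7/4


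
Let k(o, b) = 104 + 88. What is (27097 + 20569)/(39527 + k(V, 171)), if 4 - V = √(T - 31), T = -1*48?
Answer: 47666/39719 ≈ 1.2001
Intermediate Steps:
T = -48
V = 4 - I*√79 (V = 4 - √(-48 - 31) = 4 - √(-79) = 4 - I*√79 ≈ 4.0 - 8.8882*I)
k(o, b) = 192
(27097 + 20569)/(39527 + k(V, 171)) = (27097 + 20569)/(39527 + 192) = 47666/39719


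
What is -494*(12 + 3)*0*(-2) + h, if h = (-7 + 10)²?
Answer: 9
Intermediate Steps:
h = 9 (h = 3² = 9)
-494*(12 + 3)*0*(-2) + h = -494*(12 + 3)*0*(-2) + 9 = -7410*0 + 9 = -494*0 + 9 = 0 + 9 = 9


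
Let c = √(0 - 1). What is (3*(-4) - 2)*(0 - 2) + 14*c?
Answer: 28 + 14*I ≈ 28.0 + 14.0*I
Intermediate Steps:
c = I (c = √(-1) = I ≈ 1.0*I)
(3*(-4) - 2)*(0 - 2) + 14*c = (3*(-4) - 2)*(0 - 2) + 14*I = (-12 - 2)*(-2) + 14*I = -14*(-2) + 14*I = 28 + 14*I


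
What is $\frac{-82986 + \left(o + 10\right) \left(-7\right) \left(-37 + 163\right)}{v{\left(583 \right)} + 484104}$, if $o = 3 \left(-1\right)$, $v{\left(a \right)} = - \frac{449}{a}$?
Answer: $- \frac{51980280}{282232183} \approx -0.18418$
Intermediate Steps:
$o = -3$
$\frac{-82986 + \left(o + 10\right) \left(-7\right) \left(-37 + 163\right)}{v{\left(583 \right)} + 484104} = \frac{-82986 + \left(-3 + 10\right) \left(-7\right) \left(-37 + 163\right)}{- \frac{449}{583} + 484104} = \frac{-82986 + 7 \left(-7\right) 126}{\left(-449\right) \frac{1}{583} + 484104} = \frac{-82986 - 6174}{- \frac{449}{583} + 484104} = \frac{-82986 - 6174}{\frac{282232183}{583}} = \left(-89160\right) \frac{583}{282232183} = - \frac{51980280}{282232183}$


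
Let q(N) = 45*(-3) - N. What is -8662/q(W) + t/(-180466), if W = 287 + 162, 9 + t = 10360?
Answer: 35389807/2395276 ≈ 14.775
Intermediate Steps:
t = 10351 (t = -9 + 10360 = 10351)
W = 449
q(N) = -135 - N
-8662/q(W) + t/(-180466) = -8662/(-135 - 1*449) + 10351/(-180466) = -8662/(-135 - 449) + 10351*(-1/180466) = -8662/(-584) - 941/16406 = -8662*(-1/584) - 941/16406 = 4331/292 - 941/16406 = 35389807/2395276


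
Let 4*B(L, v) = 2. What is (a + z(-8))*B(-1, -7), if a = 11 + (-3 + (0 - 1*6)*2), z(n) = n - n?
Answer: -2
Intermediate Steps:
B(L, v) = ½ (B(L, v) = (¼)*2 = ½)
z(n) = 0
a = -4 (a = 11 + (-3 + (0 - 6)*2) = 11 + (-3 - 6*2) = 11 + (-3 - 12) = 11 - 15 = -4)
(a + z(-8))*B(-1, -7) = (-4 + 0)*(½) = -4*½ = -2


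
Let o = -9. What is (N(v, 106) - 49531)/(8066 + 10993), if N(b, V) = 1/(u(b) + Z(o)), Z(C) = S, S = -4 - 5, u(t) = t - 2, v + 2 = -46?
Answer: -974110/374827 ≈ -2.5988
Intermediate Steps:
v = -48 (v = -2 - 46 = -48)
u(t) = -2 + t
S = -9
Z(C) = -9
N(b, V) = 1/(-11 + b) (N(b, V) = 1/((-2 + b) - 9) = 1/(-11 + b))
(N(v, 106) - 49531)/(8066 + 10993) = (1/(-11 - 48) - 49531)/(8066 + 10993) = (1/(-59) - 49531)/19059 = (-1/59 - 49531)*(1/19059) = -2922330/59*1/19059 = -974110/374827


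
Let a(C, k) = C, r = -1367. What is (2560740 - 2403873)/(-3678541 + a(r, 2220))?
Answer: -52289/1226636 ≈ -0.042628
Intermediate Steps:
(2560740 - 2403873)/(-3678541 + a(r, 2220)) = (2560740 - 2403873)/(-3678541 - 1367) = 156867/(-3679908) = 156867*(-1/3679908) = -52289/1226636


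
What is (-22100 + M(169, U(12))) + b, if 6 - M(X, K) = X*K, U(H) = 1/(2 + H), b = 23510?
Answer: 19655/14 ≈ 1403.9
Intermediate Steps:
M(X, K) = 6 - K*X (M(X, K) = 6 - X*K = 6 - K*X)
(-22100 + M(169, U(12))) + b = (-22100 + (6 - 1*169/(2 + 12))) + 23510 = (-22100 + (6 - 1*169/14)) + 23510 = (-22100 + (6 - 1*1/14*169)) + 23510 = (-22100 + (6 - 169/14)) + 23510 = (-22100 - 85/14) + 23510 = -309485/14 + 23510 = 19655/14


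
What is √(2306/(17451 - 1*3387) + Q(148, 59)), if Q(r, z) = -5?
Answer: I*√59784306/3516 ≈ 2.1991*I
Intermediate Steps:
√(2306/(17451 - 1*3387) + Q(148, 59)) = √(2306/(17451 - 1*3387) - 5) = √(2306/(17451 - 3387) - 5) = √(2306/14064 - 5) = √(2306*(1/14064) - 5) = √(1153/7032 - 5) = √(-34007/7032) = I*√59784306/3516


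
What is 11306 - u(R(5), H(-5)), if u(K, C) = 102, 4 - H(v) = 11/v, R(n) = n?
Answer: 11204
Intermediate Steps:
H(v) = 4 - 11/v
11306 - u(R(5), H(-5)) = 11306 - 1*102 = 11306 - 102 = 11204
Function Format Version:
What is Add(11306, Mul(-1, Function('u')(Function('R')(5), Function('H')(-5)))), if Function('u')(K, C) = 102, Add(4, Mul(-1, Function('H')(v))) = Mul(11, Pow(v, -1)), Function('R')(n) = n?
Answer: 11204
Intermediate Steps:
Function('H')(v) = Add(4, Mul(-11, Pow(v, -1))) (Function('H')(v) = Add(4, Mul(-1, Mul(11, Pow(v, -1)))) = Add(4, Mul(-11, Pow(v, -1))))
Add(11306, Mul(-1, Function('u')(Function('R')(5), Function('H')(-5)))) = Add(11306, Mul(-1, 102)) = Add(11306, -102) = 11204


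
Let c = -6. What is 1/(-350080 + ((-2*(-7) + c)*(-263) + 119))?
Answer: -1/352065 ≈ -2.8404e-6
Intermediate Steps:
1/(-350080 + ((-2*(-7) + c)*(-263) + 119)) = 1/(-350080 + ((-2*(-7) - 6)*(-263) + 119)) = 1/(-350080 + ((14 - 6)*(-263) + 119)) = 1/(-350080 + (8*(-263) + 119)) = 1/(-350080 + (-2104 + 119)) = 1/(-350080 - 1985) = 1/(-352065) = -1/352065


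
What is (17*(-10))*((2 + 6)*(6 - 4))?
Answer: -2720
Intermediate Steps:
(17*(-10))*((2 + 6)*(6 - 4)) = -1360*2 = -170*16 = -2720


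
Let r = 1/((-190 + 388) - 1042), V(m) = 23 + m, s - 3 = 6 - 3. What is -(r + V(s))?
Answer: -24475/844 ≈ -28.999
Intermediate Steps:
s = 6 (s = 3 + (6 - 3) = 3 + 3 = 6)
r = -1/844 (r = 1/(198 - 1042) = 1/(-844) = -1/844 ≈ -0.0011848)
-(r + V(s)) = -(-1/844 + (23 + 6)) = -(-1/844 + 29) = -1*24475/844 = -24475/844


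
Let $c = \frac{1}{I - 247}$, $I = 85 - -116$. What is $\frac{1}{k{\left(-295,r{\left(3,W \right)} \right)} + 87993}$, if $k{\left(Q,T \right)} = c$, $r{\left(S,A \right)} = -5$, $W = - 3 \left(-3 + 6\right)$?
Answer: $\frac{46}{4047677} \approx 1.1365 \cdot 10^{-5}$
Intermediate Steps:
$W = -9$ ($W = \left(-3\right) 3 = -9$)
$I = 201$ ($I = 85 + 116 = 201$)
$c = - \frac{1}{46}$ ($c = \frac{1}{201 - 247} = \frac{1}{-46} = - \frac{1}{46} \approx -0.021739$)
$k{\left(Q,T \right)} = - \frac{1}{46}$
$\frac{1}{k{\left(-295,r{\left(3,W \right)} \right)} + 87993} = \frac{1}{- \frac{1}{46} + 87993} = \frac{1}{\frac{4047677}{46}} = \frac{46}{4047677}$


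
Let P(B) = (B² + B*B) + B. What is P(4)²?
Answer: 1296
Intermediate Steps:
P(B) = B + 2*B² (P(B) = (B² + B²) + B = 2*B² + B = B + 2*B²)
P(4)² = (4*(1 + 2*4))² = (4*(1 + 8))² = (4*9)² = 36² = 1296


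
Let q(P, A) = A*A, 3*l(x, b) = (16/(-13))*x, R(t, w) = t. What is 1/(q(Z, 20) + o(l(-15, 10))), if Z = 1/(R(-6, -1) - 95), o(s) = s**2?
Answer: 169/74000 ≈ 0.0022838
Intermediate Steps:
l(x, b) = -16*x/39 (l(x, b) = ((16/(-13))*x)/3 = ((16*(-1/13))*x)/3 = (-16*x/13)/3 = -16*x/39)
Z = -1/101 (Z = 1/(-6 - 95) = 1/(-101) = -1/101 ≈ -0.0099010)
q(P, A) = A**2
1/(q(Z, 20) + o(l(-15, 10))) = 1/(20**2 + (-16/39*(-15))**2) = 1/(400 + (80/13)**2) = 1/(400 + 6400/169) = 1/(74000/169) = 169/74000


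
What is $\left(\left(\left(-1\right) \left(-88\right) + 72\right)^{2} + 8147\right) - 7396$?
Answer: $26351$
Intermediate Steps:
$\left(\left(\left(-1\right) \left(-88\right) + 72\right)^{2} + 8147\right) - 7396 = \left(\left(88 + 72\right)^{2} + 8147\right) - 7396 = \left(160^{2} + 8147\right) - 7396 = \left(25600 + 8147\right) - 7396 = 33747 - 7396 = 26351$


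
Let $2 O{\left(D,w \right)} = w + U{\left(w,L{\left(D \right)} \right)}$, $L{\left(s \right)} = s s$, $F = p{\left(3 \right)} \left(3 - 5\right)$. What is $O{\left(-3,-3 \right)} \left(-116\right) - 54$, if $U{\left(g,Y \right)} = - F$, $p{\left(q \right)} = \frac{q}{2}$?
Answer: $-54$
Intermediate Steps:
$p{\left(q \right)} = \frac{q}{2}$ ($p{\left(q \right)} = q \frac{1}{2} = \frac{q}{2}$)
$F = -3$ ($F = \frac{1}{2} \cdot 3 \left(3 - 5\right) = \frac{3}{2} \left(-2\right) = -3$)
$L{\left(s \right)} = s^{2}$
$U{\left(g,Y \right)} = 3$ ($U{\left(g,Y \right)} = \left(-1\right) \left(-3\right) = 3$)
$O{\left(D,w \right)} = \frac{3}{2} + \frac{w}{2}$ ($O{\left(D,w \right)} = \frac{w + 3}{2} = \frac{3 + w}{2} = \frac{3}{2} + \frac{w}{2}$)
$O{\left(-3,-3 \right)} \left(-116\right) - 54 = \left(\frac{3}{2} + \frac{1}{2} \left(-3\right)\right) \left(-116\right) - 54 = \left(\frac{3}{2} - \frac{3}{2}\right) \left(-116\right) - 54 = 0 \left(-116\right) - 54 = 0 - 54 = -54$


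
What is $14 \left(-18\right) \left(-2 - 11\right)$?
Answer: $3276$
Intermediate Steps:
$14 \left(-18\right) \left(-2 - 11\right) = - 252 \left(-2 - 11\right) = \left(-252\right) \left(-13\right) = 3276$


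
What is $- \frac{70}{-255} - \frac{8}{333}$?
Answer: $\frac{1418}{5661} \approx 0.25049$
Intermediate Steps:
$- \frac{70}{-255} - \frac{8}{333} = \left(-70\right) \left(- \frac{1}{255}\right) - \frac{8}{333} = \frac{14}{51} - \frac{8}{333} = \frac{1418}{5661}$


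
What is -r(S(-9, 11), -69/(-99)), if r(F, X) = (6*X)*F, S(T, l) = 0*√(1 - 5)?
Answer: 0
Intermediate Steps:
S(T, l) = 0 (S(T, l) = 0*√(-4) = 0*(2*I) = 0)
r(F, X) = 6*F*X
-r(S(-9, 11), -69/(-99)) = -6*0*(-69/(-99)) = -6*0*(-69*(-1/99)) = -6*0*23/33 = -1*0 = 0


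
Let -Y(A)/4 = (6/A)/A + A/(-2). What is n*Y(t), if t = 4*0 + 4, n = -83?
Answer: -1079/2 ≈ -539.50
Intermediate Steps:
t = 4 (t = 0 + 4 = 4)
Y(A) = -24/A² + 2*A (Y(A) = -4*((6/A)/A + A/(-2)) = -4*(6/A² + A*(-½)) = -4*(6/A² - A/2) = -24/A² + 2*A)
n*Y(t) = -83*(-24/4² + 2*4) = -83*(-24*1/16 + 8) = -83*(-3/2 + 8) = -83*13/2 = -1079/2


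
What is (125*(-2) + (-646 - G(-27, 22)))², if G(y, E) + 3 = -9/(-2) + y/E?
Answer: 97199881/121 ≈ 8.0331e+5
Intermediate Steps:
G(y, E) = 3/2 + y/E (G(y, E) = -3 + (-9/(-2) + y/E) = -3 + (-9*(-½) + y/E) = -3 + (9/2 + y/E) = 3/2 + y/E)
(125*(-2) + (-646 - G(-27, 22)))² = (125*(-2) + (-646 - (3/2 - 27/22)))² = (-250 + (-646 - (3/2 - 27*1/22)))² = (-250 + (-646 - (3/2 - 27/22)))² = (-250 + (-646 - 1*3/11))² = (-250 + (-646 - 3/11))² = (-250 - 7109/11)² = (-9859/11)² = 97199881/121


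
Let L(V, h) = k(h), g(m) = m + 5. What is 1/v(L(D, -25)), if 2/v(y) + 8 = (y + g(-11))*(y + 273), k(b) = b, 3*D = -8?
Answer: -3848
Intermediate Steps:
D = -8/3 (D = (⅓)*(-8) = -8/3 ≈ -2.6667)
g(m) = 5 + m
L(V, h) = h
v(y) = 2/(-8 + (-6 + y)*(273 + y)) (v(y) = 2/(-8 + (y + (5 - 11))*(y + 273)) = 2/(-8 + (y - 6)*(273 + y)) = 2/(-8 + (-6 + y)*(273 + y)))
1/v(L(D, -25)) = 1/(2/(-1646 + (-25)² + 267*(-25))) = 1/(2/(-1646 + 625 - 6675)) = 1/(2/(-7696)) = 1/(2*(-1/7696)) = 1/(-1/3848) = -3848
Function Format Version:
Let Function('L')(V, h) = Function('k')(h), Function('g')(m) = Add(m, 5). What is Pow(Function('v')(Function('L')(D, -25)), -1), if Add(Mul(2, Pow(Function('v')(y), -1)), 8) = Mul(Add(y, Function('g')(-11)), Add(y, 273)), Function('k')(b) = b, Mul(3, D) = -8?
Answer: -3848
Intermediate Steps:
D = Rational(-8, 3) (D = Mul(Rational(1, 3), -8) = Rational(-8, 3) ≈ -2.6667)
Function('g')(m) = Add(5, m)
Function('L')(V, h) = h
Function('v')(y) = Mul(2, Pow(Add(-8, Mul(Add(-6, y), Add(273, y))), -1)) (Function('v')(y) = Mul(2, Pow(Add(-8, Mul(Add(y, Add(5, -11)), Add(y, 273))), -1)) = Mul(2, Pow(Add(-8, Mul(Add(y, -6), Add(273, y))), -1)) = Mul(2, Pow(Add(-8, Mul(Add(-6, y), Add(273, y))), -1)))
Pow(Function('v')(Function('L')(D, -25)), -1) = Pow(Mul(2, Pow(Add(-1646, Pow(-25, 2), Mul(267, -25)), -1)), -1) = Pow(Mul(2, Pow(Add(-1646, 625, -6675), -1)), -1) = Pow(Mul(2, Pow(-7696, -1)), -1) = Pow(Mul(2, Rational(-1, 7696)), -1) = Pow(Rational(-1, 3848), -1) = -3848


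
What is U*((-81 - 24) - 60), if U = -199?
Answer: 32835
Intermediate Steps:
U*((-81 - 24) - 60) = -199*((-81 - 24) - 60) = -199*(-105 - 60) = -199*(-165) = 32835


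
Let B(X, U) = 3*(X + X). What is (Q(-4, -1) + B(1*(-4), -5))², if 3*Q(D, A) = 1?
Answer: 5041/9 ≈ 560.11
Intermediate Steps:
Q(D, A) = ⅓ (Q(D, A) = (⅓)*1 = ⅓)
B(X, U) = 6*X (B(X, U) = 3*(2*X) = 6*X)
(Q(-4, -1) + B(1*(-4), -5))² = (⅓ + 6*(1*(-4)))² = (⅓ + 6*(-4))² = (⅓ - 24)² = (-71/3)² = 5041/9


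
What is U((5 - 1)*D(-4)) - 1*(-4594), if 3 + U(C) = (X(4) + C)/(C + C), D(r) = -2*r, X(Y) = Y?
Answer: 73465/16 ≈ 4591.6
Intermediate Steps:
U(C) = -3 + (4 + C)/(2*C) (U(C) = -3 + (4 + C)/(C + C) = -3 + (4 + C)/((2*C)) = -3 + (4 + C)*(1/(2*C)) = -3 + (4 + C)/(2*C))
U((5 - 1)*D(-4)) - 1*(-4594) = (-5/2 + 2/(((5 - 1)*(-2*(-4))))) - 1*(-4594) = (-5/2 + 2/((4*8))) + 4594 = (-5/2 + 2/32) + 4594 = (-5/2 + 2*(1/32)) + 4594 = (-5/2 + 1/16) + 4594 = -39/16 + 4594 = 73465/16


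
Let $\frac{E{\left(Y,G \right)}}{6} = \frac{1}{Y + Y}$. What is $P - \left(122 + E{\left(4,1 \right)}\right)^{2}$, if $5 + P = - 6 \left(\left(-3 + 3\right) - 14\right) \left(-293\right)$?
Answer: $- \frac{634953}{16} \approx -39685.0$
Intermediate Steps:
$E{\left(Y,G \right)} = \frac{3}{Y}$ ($E{\left(Y,G \right)} = \frac{6}{Y + Y} = \frac{6}{2 Y} = 6 \frac{1}{2 Y} = \frac{3}{Y}$)
$P = -24617$ ($P = -5 + - 6 \left(\left(-3 + 3\right) - 14\right) \left(-293\right) = -5 + - 6 \left(0 - 14\right) \left(-293\right) = -5 + \left(-6\right) \left(-14\right) \left(-293\right) = -5 + 84 \left(-293\right) = -5 - 24612 = -24617$)
$P - \left(122 + E{\left(4,1 \right)}\right)^{2} = -24617 - \left(122 + \frac{3}{4}\right)^{2} = -24617 - \left(\frac{491}{4}\right)^{2} = -24617 - \frac{241081}{16} = - \frac{634953}{16}$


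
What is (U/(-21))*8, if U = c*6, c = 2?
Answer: -32/7 ≈ -4.5714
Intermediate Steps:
U = 12 (U = 2*6 = 12)
(U/(-21))*8 = (12/(-21))*8 = -1/21*12*8 = -4/7*8 = -32/7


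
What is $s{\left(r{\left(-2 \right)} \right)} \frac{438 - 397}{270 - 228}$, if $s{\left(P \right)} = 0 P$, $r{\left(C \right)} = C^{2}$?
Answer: $0$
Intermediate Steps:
$s{\left(P \right)} = 0$
$s{\left(r{\left(-2 \right)} \right)} \frac{438 - 397}{270 - 228} = 0 \frac{438 - 397}{270 - 228} = 0 \frac{438 - 397}{42} = 0 \cdot 41 \cdot \frac{1}{42} = 0 \cdot \frac{41}{42} = 0$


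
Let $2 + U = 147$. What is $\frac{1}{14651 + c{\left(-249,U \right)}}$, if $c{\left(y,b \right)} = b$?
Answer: $\frac{1}{14796} \approx 6.7586 \cdot 10^{-5}$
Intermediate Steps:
$U = 145$ ($U = -2 + 147 = 145$)
$\frac{1}{14651 + c{\left(-249,U \right)}} = \frac{1}{14651 + 145} = \frac{1}{14796}$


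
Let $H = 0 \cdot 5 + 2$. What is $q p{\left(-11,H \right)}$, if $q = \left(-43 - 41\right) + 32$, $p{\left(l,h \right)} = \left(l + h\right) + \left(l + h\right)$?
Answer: $936$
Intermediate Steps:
$H = 2$ ($H = 0 + 2 = 2$)
$p{\left(l,h \right)} = 2 h + 2 l$ ($p{\left(l,h \right)} = \left(h + l\right) + \left(h + l\right) = 2 h + 2 l$)
$q = -52$ ($q = -84 + 32 = -52$)
$q p{\left(-11,H \right)} = - 52 \left(2 \cdot 2 + 2 \left(-11\right)\right) = - 52 \left(4 - 22\right) = \left(-52\right) \left(-18\right) = 936$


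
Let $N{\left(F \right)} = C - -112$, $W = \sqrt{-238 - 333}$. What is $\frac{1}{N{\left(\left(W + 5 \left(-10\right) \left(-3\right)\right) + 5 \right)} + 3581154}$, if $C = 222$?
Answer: $\frac{1}{3581488} \approx 2.7921 \cdot 10^{-7}$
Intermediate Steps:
$W = i \sqrt{571}$ ($W = \sqrt{-571} = i \sqrt{571} \approx 23.896 i$)
$N{\left(F \right)} = 334$ ($N{\left(F \right)} = 222 - -112 = 222 + 112 = 334$)
$\frac{1}{N{\left(\left(W + 5 \left(-10\right) \left(-3\right)\right) + 5 \right)} + 3581154} = \frac{1}{334 + 3581154} = \frac{1}{3581488}$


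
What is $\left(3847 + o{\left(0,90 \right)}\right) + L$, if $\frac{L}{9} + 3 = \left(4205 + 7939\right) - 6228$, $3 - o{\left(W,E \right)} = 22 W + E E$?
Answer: $48967$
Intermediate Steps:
$o{\left(W,E \right)} = 3 - E^{2} - 22 W$ ($o{\left(W,E \right)} = 3 - \left(22 W + E E\right) = 3 - \left(22 W + E^{2}\right) = 3 - \left(E^{2} + 22 W\right) = 3 - E^{2} - 22 W$)
$L = 53217$ ($L = -27 + 9 \left(\left(4205 + 7939\right) - 6228\right) = -27 + 9 \left(12144 - 6228\right) = -27 + 9 \cdot 5916 = -27 + 53244 = 53217$)
$\left(3847 + o{\left(0,90 \right)}\right) + L = \left(3847 - 8097\right) + 53217 = -4250 + 53217 = 48967$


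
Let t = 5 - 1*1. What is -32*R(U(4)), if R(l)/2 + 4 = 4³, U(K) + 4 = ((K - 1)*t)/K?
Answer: -3840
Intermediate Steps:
t = 4 (t = 5 - 1 = 4)
U(K) = -4 + (-4 + 4*K)/K (U(K) = -4 + ((K - 1)*4)/K = -4 + ((-1 + K)*4)/K = -4 + (-4 + 4*K)/K)
R(l) = 120 (R(l) = -8 + 2*4³ = -8 + 2*64 = -8 + 128 = 120)
-32*R(U(4)) = -32*120 = -3840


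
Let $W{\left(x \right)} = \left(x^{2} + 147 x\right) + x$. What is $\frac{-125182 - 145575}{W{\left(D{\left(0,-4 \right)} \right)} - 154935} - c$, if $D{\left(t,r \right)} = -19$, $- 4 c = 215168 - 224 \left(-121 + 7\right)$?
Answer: $\frac{9471130693}{157386} \approx 60178.0$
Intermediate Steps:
$c = -60176$ ($c = - \frac{215168 - 224 \left(-121 + 7\right)}{4} = - \frac{215168 - 224 \left(-114\right)}{4} = - \frac{215168 - -25536}{4} = - \frac{215168 + 25536}{4} = \left(- \frac{1}{4}\right) 240704 = -60176$)
$W{\left(x \right)} = x^{2} + 148 x$
$\frac{-125182 - 145575}{W{\left(D{\left(0,-4 \right)} \right)} - 154935} - c = \frac{-125182 - 145575}{- 19 \left(148 - 19\right) - 154935} - -60176 = - \frac{270757}{\left(-19\right) 129 - 154935} + 60176 = - \frac{270757}{-2451 - 154935} + 60176 = - \frac{270757}{-157386} + 60176 = \left(-270757\right) \left(- \frac{1}{157386}\right) + 60176 = \frac{270757}{157386} + 60176 = \frac{9471130693}{157386}$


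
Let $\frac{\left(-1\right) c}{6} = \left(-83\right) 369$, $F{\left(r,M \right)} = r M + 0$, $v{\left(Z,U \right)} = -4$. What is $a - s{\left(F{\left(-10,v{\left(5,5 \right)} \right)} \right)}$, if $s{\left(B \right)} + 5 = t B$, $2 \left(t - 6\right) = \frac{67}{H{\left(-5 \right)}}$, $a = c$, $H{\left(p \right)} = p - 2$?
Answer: $\frac{1286029}{7} \approx 1.8372 \cdot 10^{5}$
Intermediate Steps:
$H{\left(p \right)} = -2 + p$
$F{\left(r,M \right)} = M r$ ($F{\left(r,M \right)} = M r + 0 = M r$)
$c = 183762$ ($c = - 6 \left(\left(-83\right) 369\right) = \left(-6\right) \left(-30627\right) = 183762$)
$a = 183762$
$t = \frac{17}{14}$ ($t = 6 + \frac{67 \frac{1}{-2 - 5}}{2} = 6 + \frac{67 \frac{1}{-7}}{2} = 6 + \frac{67 \left(- \frac{1}{7}\right)}{2} = 6 + \frac{1}{2} \left(- \frac{67}{7}\right) = 6 - \frac{67}{14} = \frac{17}{14} \approx 1.2143$)
$s{\left(B \right)} = -5 + \frac{17 B}{14}$
$a - s{\left(F{\left(-10,v{\left(5,5 \right)} \right)} \right)} = 183762 - \left(-5 + \frac{17 \left(\left(-4\right) \left(-10\right)\right)}{14}\right) = 183762 - \left(-5 + \frac{17}{14} \cdot 40\right) = 183762 - \left(-5 + \frac{340}{7}\right) = 183762 - \frac{305}{7} = \frac{1286029}{7}$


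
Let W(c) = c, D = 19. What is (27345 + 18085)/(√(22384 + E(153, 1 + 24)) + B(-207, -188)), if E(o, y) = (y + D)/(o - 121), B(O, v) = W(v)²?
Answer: 2569084672/1998681521 - 18172*√358166/1998681521 ≈ 1.2799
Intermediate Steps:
B(O, v) = v²
E(o, y) = (19 + y)/(-121 + o) (E(o, y) = (y + 19)/(o - 121) = (19 + y)/(-121 + o))
(27345 + 18085)/(√(22384 + E(153, 1 + 24)) + B(-207, -188)) = (27345 + 18085)/(√(22384 + (19 + (1 + 24))/(-121 + 153)) + (-188)²) = 45430/(√(22384 + (19 + 25)/32) + 35344) = 45430/(√(22384 + (1/32)*44) + 35344) = 45430/(√(22384 + 11/8) + 35344) = 45430/(√(179083/8) + 35344) = 45430/(√358166/4 + 35344) = 45430/(35344 + √358166/4)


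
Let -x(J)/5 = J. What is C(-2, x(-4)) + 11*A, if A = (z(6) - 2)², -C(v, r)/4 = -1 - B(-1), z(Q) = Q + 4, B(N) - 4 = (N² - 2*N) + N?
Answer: 732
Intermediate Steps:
B(N) = 4 + N² - N (B(N) = 4 + ((N² - 2*N) + N) = 4 + (N² - N) = 4 + N² - N)
z(Q) = 4 + Q
x(J) = -5*J
C(v, r) = 28 (C(v, r) = -4*(-1 - (4 + (-1)² - 1*(-1))) = -4*(-1 - (4 + 1 + 1)) = -4*(-1 - 1*6) = -4*(-1 - 6) = -4*(-7) = 28)
A = 64 (A = ((4 + 6) - 2)² = (10 - 2)² = 8² = 64)
C(-2, x(-4)) + 11*A = 28 + 11*64 = 28 + 704 = 732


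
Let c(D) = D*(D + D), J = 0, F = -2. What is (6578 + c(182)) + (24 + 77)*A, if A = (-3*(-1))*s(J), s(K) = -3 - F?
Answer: 72523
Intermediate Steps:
c(D) = 2*D² (c(D) = D*(2*D) = 2*D²)
s(K) = -1 (s(K) = -3 - 1*(-2) = -3 + 2 = -1)
A = -3 (A = -3*(-1)*(-1) = 3*(-1) = -3)
(6578 + c(182)) + (24 + 77)*A = (6578 + 2*182²) + (24 + 77)*(-3) = (6578 + 2*33124) + 101*(-3) = (6578 + 66248) - 303 = 72826 - 303 = 72523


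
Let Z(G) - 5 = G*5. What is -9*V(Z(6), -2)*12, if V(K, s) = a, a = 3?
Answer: -324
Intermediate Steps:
Z(G) = 5 + 5*G (Z(G) = 5 + G*5 = 5 + 5*G)
V(K, s) = 3
-9*V(Z(6), -2)*12 = -9*3*12 = -27*12 = -324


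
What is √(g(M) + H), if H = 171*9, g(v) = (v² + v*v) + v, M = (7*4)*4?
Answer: 3*√2971 ≈ 163.52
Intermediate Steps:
M = 112 (M = 28*4 = 112)
g(v) = v + 2*v² (g(v) = (v² + v²) + v = 2*v² + v = v + 2*v²)
H = 1539
√(g(M) + H) = √(112*(1 + 2*112) + 1539) = √(112*(1 + 224) + 1539) = √(112*225 + 1539) = √(25200 + 1539) = √26739 = 3*√2971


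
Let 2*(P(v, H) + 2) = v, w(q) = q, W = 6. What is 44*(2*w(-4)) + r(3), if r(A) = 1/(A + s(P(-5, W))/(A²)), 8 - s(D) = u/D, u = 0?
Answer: -12311/35 ≈ -351.74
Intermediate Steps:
P(v, H) = -2 + v/2
s(D) = 8 (s(D) = 8 - 0/D = 8 - 1*0 = 8 + 0 = 8)
r(A) = 1/(A + 8/A²) (r(A) = 1/(A + 8/(A²)) = 1/(A + 8/A²))
44*(2*w(-4)) + r(3) = 44*(2*(-4)) + 3²/(8 + 3³) = 44*(-8) + 9/(8 + 27) = -352 + 9/35 = -12311/35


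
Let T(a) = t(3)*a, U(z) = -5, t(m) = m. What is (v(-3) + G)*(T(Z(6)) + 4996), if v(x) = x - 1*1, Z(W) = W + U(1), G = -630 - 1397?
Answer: -10152969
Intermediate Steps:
G = -2027
Z(W) = -5 + W (Z(W) = W - 5 = -5 + W)
v(x) = -1 + x (v(x) = x - 1 = -1 + x)
T(a) = 3*a
(v(-3) + G)*(T(Z(6)) + 4996) = ((-1 - 3) - 2027)*(3*(-5 + 6) + 4996) = (-4 - 2027)*(3*1 + 4996) = -2031*(3 + 4996) = -2031*4999 = -10152969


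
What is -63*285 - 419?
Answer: -18374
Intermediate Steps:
-63*285 - 419 = -17955 - 419 = -18374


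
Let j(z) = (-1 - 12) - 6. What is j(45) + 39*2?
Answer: 59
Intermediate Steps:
j(z) = -19 (j(z) = -13 - 6 = -19)
j(45) + 39*2 = -19 + 39*2 = -19 + 78 = 59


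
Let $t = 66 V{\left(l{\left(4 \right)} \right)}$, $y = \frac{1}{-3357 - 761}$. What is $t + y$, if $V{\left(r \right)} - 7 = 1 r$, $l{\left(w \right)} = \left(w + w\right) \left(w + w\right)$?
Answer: $\frac{19296947}{4118} \approx 4686.0$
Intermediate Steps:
$l{\left(w \right)} = 4 w^{2}$ ($l{\left(w \right)} = 2 w 2 w = 4 w^{2}$)
$V{\left(r \right)} = 7 + r$ ($V{\left(r \right)} = 7 + 1 r = 7 + r$)
$y = - \frac{1}{4118}$ ($y = \frac{1}{-4118} = - \frac{1}{4118} \approx -0.00024284$)
$t = 4686$ ($t = 66 \left(7 + 4 \cdot 4^{2}\right) = 66 \left(7 + 4 \cdot 16\right) = 66 \left(7 + 64\right) = 66 \cdot 71 = 4686$)
$t + y = 4686 - \frac{1}{4118} = \frac{19296947}{4118}$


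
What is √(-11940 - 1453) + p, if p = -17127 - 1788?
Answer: -18915 + I*√13393 ≈ -18915.0 + 115.73*I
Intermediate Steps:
p = -18915
√(-11940 - 1453) + p = √(-11940 - 1453) - 18915 = √(-13393) - 18915 = I*√13393 - 18915 = -18915 + I*√13393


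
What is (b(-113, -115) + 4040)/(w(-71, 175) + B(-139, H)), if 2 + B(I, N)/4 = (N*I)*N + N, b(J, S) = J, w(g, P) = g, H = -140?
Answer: -357/990749 ≈ -0.00036033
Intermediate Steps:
B(I, N) = -8 + 4*N + 4*I*N² (B(I, N) = -8 + 4*((N*I)*N + N) = -8 + 4*((I*N)*N + N) = -8 + 4*(I*N² + N) = -8 + 4*(N + I*N²) = -8 + (4*N + 4*I*N²) = -8 + 4*N + 4*I*N²)
(b(-113, -115) + 4040)/(w(-71, 175) + B(-139, H)) = (-113 + 4040)/(-71 + (-8 + 4*(-140) + 4*(-139)*(-140)²)) = 3927/(-71 + (-8 - 560 + 4*(-139)*19600)) = 3927/(-71 + (-8 - 560 - 10897600)) = 3927/(-71 - 10898168) = 3927/(-10898239) = 3927*(-1/10898239) = -357/990749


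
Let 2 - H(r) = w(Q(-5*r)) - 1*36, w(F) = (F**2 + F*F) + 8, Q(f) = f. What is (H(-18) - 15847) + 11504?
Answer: -20513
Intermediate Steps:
w(F) = 8 + 2*F**2 (w(F) = (F**2 + F**2) + 8 = 2*F**2 + 8 = 8 + 2*F**2)
H(r) = 30 - 50*r**2 (H(r) = 2 - ((8 + 2*(-5*r)**2) - 1*36) = 2 - ((8 + 2*(25*r**2)) - 36) = 2 - ((8 + 50*r**2) - 36) = 2 - (-28 + 50*r**2) = 2 + (28 - 50*r**2) = 30 - 50*r**2)
(H(-18) - 15847) + 11504 = ((30 - 50*(-18)**2) - 15847) + 11504 = ((30 - 50*324) - 15847) + 11504 = ((30 - 16200) - 15847) + 11504 = (-16170 - 15847) + 11504 = -32017 + 11504 = -20513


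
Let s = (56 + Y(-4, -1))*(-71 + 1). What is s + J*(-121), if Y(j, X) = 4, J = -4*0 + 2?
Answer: -4442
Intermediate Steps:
J = 2 (J = 0 + 2 = 2)
s = -4200 (s = (56 + 4)*(-71 + 1) = 60*(-70) = -4200)
s + J*(-121) = -4200 + 2*(-121) = -4200 - 242 = -4442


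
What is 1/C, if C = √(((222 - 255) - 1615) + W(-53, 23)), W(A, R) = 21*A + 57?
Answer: -I/52 ≈ -0.019231*I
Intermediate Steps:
W(A, R) = 57 + 21*A
C = 52*I (C = √(((222 - 255) - 1615) + (57 + 21*(-53))) = √((-33 - 1615) + (57 - 1113)) = √(-1648 - 1056) = √(-2704) = 52*I ≈ 52.0*I)
1/C = 1/(52*I) = -I/52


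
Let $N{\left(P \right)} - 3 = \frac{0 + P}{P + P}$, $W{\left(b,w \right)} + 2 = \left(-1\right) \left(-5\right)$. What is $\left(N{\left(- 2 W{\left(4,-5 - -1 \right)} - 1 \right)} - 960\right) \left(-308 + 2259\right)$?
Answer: $- \frac{3732263}{2} \approx -1.8661 \cdot 10^{6}$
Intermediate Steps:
$W{\left(b,w \right)} = 3$ ($W{\left(b,w \right)} = -2 - -5 = -2 + 5 = 3$)
$N{\left(P \right)} = \frac{7}{2}$ ($N{\left(P \right)} = 3 + \frac{0 + P}{P + P} = 3 + \frac{P}{2 P} = 3 + P \frac{1}{2 P} = 3 + \frac{1}{2} = \frac{7}{2}$)
$\left(N{\left(- 2 W{\left(4,-5 - -1 \right)} - 1 \right)} - 960\right) \left(-308 + 2259\right) = \left(\frac{7}{2} - 960\right) \left(-308 + 2259\right) = \left(- \frac{1913}{2}\right) 1951 = - \frac{3732263}{2}$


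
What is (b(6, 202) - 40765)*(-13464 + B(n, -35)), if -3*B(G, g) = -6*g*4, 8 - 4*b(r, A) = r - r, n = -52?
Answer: 560246672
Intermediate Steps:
b(r, A) = 2 (b(r, A) = 2 - (r - r)/4 = 2 - ¼*0 = 2 + 0 = 2)
B(G, g) = 8*g (B(G, g) = -(-6*g)*4/3 = -(-8)*g = 8*g)
(b(6, 202) - 40765)*(-13464 + B(n, -35)) = (2 - 40765)*(-13464 + 8*(-35)) = -40763*(-13464 - 280) = -40763*(-13744) = 560246672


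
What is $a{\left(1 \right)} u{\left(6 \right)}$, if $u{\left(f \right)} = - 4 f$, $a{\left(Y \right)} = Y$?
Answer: $-24$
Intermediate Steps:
$a{\left(1 \right)} u{\left(6 \right)} = 1 \left(\left(-4\right) 6\right) = 1 \left(-24\right) = -24$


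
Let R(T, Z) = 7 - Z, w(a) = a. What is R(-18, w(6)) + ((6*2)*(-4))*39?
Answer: -1871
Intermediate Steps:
R(-18, w(6)) + ((6*2)*(-4))*39 = (7 - 1*6) + ((6*2)*(-4))*39 = (7 - 6) + (12*(-4))*39 = 1 - 48*39 = 1 - 1872 = -1871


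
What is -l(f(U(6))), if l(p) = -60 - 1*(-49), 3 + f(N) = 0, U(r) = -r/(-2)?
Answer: 11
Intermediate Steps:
U(r) = r/2 (U(r) = -r*(-1)/2 = -(-1)*r/2 = r/2)
f(N) = -3 (f(N) = -3 + 0 = -3)
l(p) = -11 (l(p) = -60 + 49 = -11)
-l(f(U(6))) = -1*(-11) = 11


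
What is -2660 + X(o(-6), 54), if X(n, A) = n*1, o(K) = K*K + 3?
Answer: -2621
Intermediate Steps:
o(K) = 3 + K**2 (o(K) = K**2 + 3 = 3 + K**2)
X(n, A) = n
-2660 + X(o(-6), 54) = -2660 + (3 + (-6)**2) = -2660 + (3 + 36) = -2660 + 39 = -2621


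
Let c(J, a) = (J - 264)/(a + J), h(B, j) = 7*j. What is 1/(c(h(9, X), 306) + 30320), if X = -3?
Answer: 1/30319 ≈ 3.2983e-5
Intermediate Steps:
c(J, a) = (-264 + J)/(J + a)
1/(c(h(9, X), 306) + 30320) = 1/((-264 + 7*(-3))/(7*(-3) + 306) + 30320) = 1/((-264 - 21)/(-21 + 306) + 30320) = 1/(-285/285 + 30320) = 1/((1/285)*(-285) + 30320) = 1/(-1 + 30320) = 1/30319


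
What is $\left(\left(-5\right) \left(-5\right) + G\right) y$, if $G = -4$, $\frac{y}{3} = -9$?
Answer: $-567$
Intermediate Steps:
$y = -27$ ($y = 3 \left(-9\right) = -27$)
$\left(\left(-5\right) \left(-5\right) + G\right) y = \left(\left(-5\right) \left(-5\right) - 4\right) \left(-27\right) = \left(25 - 4\right) \left(-27\right) = 21 \left(-27\right) = -567$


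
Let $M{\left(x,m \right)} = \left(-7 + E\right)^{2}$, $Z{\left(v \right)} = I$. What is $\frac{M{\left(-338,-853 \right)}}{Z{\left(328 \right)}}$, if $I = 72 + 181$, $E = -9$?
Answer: $\frac{256}{253} \approx 1.0119$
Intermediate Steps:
$I = 253$
$Z{\left(v \right)} = 253$
$M{\left(x,m \right)} = 256$ ($M{\left(x,m \right)} = \left(-7 - 9\right)^{2} = \left(-16\right)^{2} = 256$)
$\frac{M{\left(-338,-853 \right)}}{Z{\left(328 \right)}} = \frac{256}{253}$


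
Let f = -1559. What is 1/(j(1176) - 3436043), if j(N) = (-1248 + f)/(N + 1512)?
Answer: -384/1319440913 ≈ -2.9103e-7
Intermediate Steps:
j(N) = -2807/(1512 + N) (j(N) = (-1248 - 1559)/(N + 1512) = -2807/(1512 + N))
1/(j(1176) - 3436043) = 1/(-2807/(1512 + 1176) - 3436043) = 1/(-2807/2688 - 3436043) = 1/(-2807*1/2688 - 3436043) = 1/(-401/384 - 3436043) = 1/(-1319440913/384) = -384/1319440913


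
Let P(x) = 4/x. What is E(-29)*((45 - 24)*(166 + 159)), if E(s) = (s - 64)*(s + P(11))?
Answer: 199938375/11 ≈ 1.8176e+7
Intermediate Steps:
E(s) = (-64 + s)*(4/11 + s) (E(s) = (s - 64)*(s + 4/11) = (-64 + s)*(s + 4*(1/11)) = (-64 + s)*(s + 4/11) = (-64 + s)*(4/11 + s))
E(-29)*((45 - 24)*(166 + 159)) = (-256/11 + (-29)² - 700/11*(-29))*((45 - 24)*(166 + 159)) = (-256/11 + 841 + 20300/11)*(21*325) = (29295/11)*6825 = 199938375/11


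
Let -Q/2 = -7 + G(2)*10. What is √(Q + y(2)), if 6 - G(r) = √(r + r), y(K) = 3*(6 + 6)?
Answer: I*√30 ≈ 5.4772*I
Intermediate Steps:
y(K) = 36 (y(K) = 3*12 = 36)
G(r) = 6 - √2*√r (G(r) = 6 - √(r + r) = 6 - √(2*r) = 6 - √2*√r)
Q = -66 (Q = -2*(-7 + (6 - √2*√2)*10) = -2*(-7 + (6 - 2)*10) = -2*(-7 + 4*10) = -2*(-7 + 40) = -2*33 = -66)
√(Q + y(2)) = √(-66 + 36) = √(-30) = I*√30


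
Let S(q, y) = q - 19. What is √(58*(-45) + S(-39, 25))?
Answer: 2*I*√667 ≈ 51.653*I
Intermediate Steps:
S(q, y) = -19 + q
√(58*(-45) + S(-39, 25)) = √(58*(-45) + (-19 - 39)) = √(-2610 - 58) = √(-2668) = 2*I*√667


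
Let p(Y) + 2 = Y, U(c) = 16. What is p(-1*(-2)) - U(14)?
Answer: -16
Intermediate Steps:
p(Y) = -2 + Y
p(-1*(-2)) - U(14) = (-2 - 1*(-2)) - 1*16 = (-2 + 2) - 16 = 0 - 16 = -16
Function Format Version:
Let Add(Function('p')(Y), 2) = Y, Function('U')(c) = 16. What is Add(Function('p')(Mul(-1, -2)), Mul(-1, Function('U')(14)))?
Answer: -16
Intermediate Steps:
Function('p')(Y) = Add(-2, Y)
Add(Function('p')(Mul(-1, -2)), Mul(-1, Function('U')(14))) = Add(Add(-2, Mul(-1, -2)), Mul(-1, 16)) = Add(Add(-2, 2), -16) = Add(0, -16) = -16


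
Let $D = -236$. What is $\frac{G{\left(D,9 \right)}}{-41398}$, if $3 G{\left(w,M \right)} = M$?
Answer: $- \frac{3}{41398} \approx -7.2467 \cdot 10^{-5}$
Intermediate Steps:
$G{\left(w,M \right)} = \frac{M}{3}$
$\frac{G{\left(D,9 \right)}}{-41398} = \frac{\frac{1}{3} \cdot 9}{-41398} = 3 \left(- \frac{1}{41398}\right) = - \frac{3}{41398}$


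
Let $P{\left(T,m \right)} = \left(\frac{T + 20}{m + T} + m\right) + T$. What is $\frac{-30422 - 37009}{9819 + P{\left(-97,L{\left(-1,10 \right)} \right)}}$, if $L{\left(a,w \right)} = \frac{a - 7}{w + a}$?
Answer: $- \frac{534660399}{77084927} \approx -6.936$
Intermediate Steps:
$L{\left(a,w \right)} = \frac{-7 + a}{a + w}$
$P{\left(T,m \right)} = T + m + \frac{20 + T}{T + m}$ ($P{\left(T,m \right)} = \left(\frac{20 + T}{T + m} + m\right) + T = \left(m + \frac{20 + T}{T + m}\right) + T = T + m + \frac{20 + T}{T + m}$)
$\frac{-30422 - 37009}{9819 + P{\left(-97,L{\left(-1,10 \right)} \right)}} = \frac{-30422 - 37009}{9819 + \frac{20 - 97 + \left(-97\right)^{2} + \left(\frac{-7 - 1}{-1 + 10}\right)^{2} + 2 \left(-97\right) \frac{-7 - 1}{-1 + 10}}{-97 + \frac{-7 - 1}{-1 + 10}}} = - \frac{67431}{9819 + \frac{20 - 97 + 9409 + \left(\frac{1}{9} \left(-8\right)\right)^{2} + 2 \left(-97\right) \frac{1}{9} \left(-8\right)}{-97 + \frac{1}{9} \left(-8\right)}} = - \frac{67431}{9819 + \frac{20 - 97 + 9409 + \left(- \frac{8}{9}\right)^{2} + 2 \left(-97\right) \left(- \frac{8}{9}\right)}{-97 - \frac{8}{9}}} = - \frac{67431}{9819 + \frac{20 - 97 + 9409 + \frac{64}{81} + \frac{1552}{9}}{- \frac{881}{9}}} = - \frac{67431}{9819 - \frac{769924}{7929}} = - \frac{67431}{\frac{77084927}{7929}} = \left(-67431\right) \frac{7929}{77084927} = - \frac{534660399}{77084927}$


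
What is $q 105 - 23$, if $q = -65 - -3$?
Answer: $-6533$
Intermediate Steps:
$q = -62$ ($q = -65 + 3 = -62$)
$q 105 - 23 = \left(-62\right) 105 - 23 = -6510 - 23 = -6533$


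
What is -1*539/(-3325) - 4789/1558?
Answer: -5969/2050 ≈ -2.9117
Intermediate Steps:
-1*539/(-3325) - 4789/1558 = -539*(-1/3325) - 4789*1/1558 = 77/475 - 4789/1558 = -5969/2050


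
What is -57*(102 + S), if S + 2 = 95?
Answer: -11115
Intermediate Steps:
S = 93 (S = -2 + 95 = 93)
-57*(102 + S) = -57*(102 + 93) = -57*195 = -1*11115 = -11115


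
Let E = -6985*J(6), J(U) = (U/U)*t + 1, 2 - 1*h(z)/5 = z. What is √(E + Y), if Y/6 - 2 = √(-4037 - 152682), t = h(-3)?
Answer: √(-181598 + 6*I*√156719) ≈ 2.787 + 426.15*I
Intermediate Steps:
h(z) = 10 - 5*z
t = 25 (t = 10 - 5*(-3) = 10 + 15 = 25)
J(U) = 26 (J(U) = (U/U)*25 + 1 = 1*25 + 1 = 25 + 1 = 26)
Y = 12 + 6*I*√156719 (Y = 12 + 6*√(-4037 - 152682) = 12 + 6*√(-156719) = 12 + 6*(I*√156719) = 12 + 6*I*√156719 ≈ 12.0 + 2375.3*I)
E = -181610 (E = -6985*26 = -181610)
√(E + Y) = √(-181610 + (12 + 6*I*√156719)) = √(-181598 + 6*I*√156719)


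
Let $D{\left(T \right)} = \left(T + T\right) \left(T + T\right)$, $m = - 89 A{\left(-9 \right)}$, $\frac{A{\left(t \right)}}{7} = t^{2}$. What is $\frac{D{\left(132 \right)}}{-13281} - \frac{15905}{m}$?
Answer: $- \frac{1101944981}{223399701} \approx -4.9326$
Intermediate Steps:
$A{\left(t \right)} = 7 t^{2}$
$m = -50463$ ($m = - 89 \cdot 7 \left(-9\right)^{2} = - 89 \cdot 7 \cdot 81 = \left(-89\right) 567 = -50463$)
$D{\left(T \right)} = 4 T^{2}$ ($D{\left(T \right)} = 2 T 2 T = 4 T^{2}$)
$\frac{D{\left(132 \right)}}{-13281} - \frac{15905}{m} = \frac{4 \cdot 132^{2}}{-13281} - \frac{15905}{-50463} = 4 \cdot 17424 \left(- \frac{1}{13281}\right) - - \frac{15905}{50463} = 69696 \left(- \frac{1}{13281}\right) + \frac{15905}{50463} = - \frac{23232}{4427} + \frac{15905}{50463} = - \frac{1101944981}{223399701}$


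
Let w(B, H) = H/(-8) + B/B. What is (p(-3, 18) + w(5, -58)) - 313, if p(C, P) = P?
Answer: -1147/4 ≈ -286.75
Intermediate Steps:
w(B, H) = 1 - H/8 (w(B, H) = H*(-⅛) + 1 = -H/8 + 1 = 1 - H/8)
(p(-3, 18) + w(5, -58)) - 313 = (18 + (1 - ⅛*(-58))) - 313 = (18 + (1 + 29/4)) - 313 = (18 + 33/4) - 313 = 105/4 - 313 = -1147/4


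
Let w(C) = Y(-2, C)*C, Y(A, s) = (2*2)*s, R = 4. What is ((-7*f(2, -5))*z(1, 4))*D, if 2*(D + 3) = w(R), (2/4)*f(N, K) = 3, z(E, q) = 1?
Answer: -1218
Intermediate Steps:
f(N, K) = 6 (f(N, K) = 2*3 = 6)
Y(A, s) = 4*s
w(C) = 4*C**2 (w(C) = (4*C)*C = 4*C**2)
D = 29 (D = -3 + (4*4**2)/2 = -3 + (4*16)/2 = -3 + (1/2)*64 = -3 + 32 = 29)
((-7*f(2, -5))*z(1, 4))*D = (-7*6*1)*29 = -42*1*29 = -42*29 = -1218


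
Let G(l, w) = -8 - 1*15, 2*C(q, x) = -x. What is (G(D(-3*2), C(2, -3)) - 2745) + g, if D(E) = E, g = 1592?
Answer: -1176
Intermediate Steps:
C(q, x) = -x/2 (C(q, x) = (-x)/2 = -x/2)
G(l, w) = -23 (G(l, w) = -8 - 15 = -23)
(G(D(-3*2), C(2, -3)) - 2745) + g = (-23 - 2745) + 1592 = -2768 + 1592 = -1176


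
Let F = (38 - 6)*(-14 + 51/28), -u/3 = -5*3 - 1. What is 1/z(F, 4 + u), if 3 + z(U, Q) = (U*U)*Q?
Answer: 49/386983021 ≈ 1.2662e-7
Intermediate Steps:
u = 48 (u = -3*(-5*3 - 1) = -3*(-15 - 1) = -3*(-16) = 48)
F = -2728/7 (F = 32*(-14 + 51*(1/28)) = 32*(-14 + 51/28) = 32*(-341/28) = -2728/7 ≈ -389.71)
z(U, Q) = -3 + Q*U² (z(U, Q) = -3 + (U*U)*Q = -3 + U²*Q = -3 + Q*U²)
1/z(F, 4 + u) = 1/(-3 + (4 + 48)*(-2728/7)²) = 1/(-3 + 52*(7441984/49)) = 1/(-3 + 386983168/49) = 1/(386983021/49) = 49/386983021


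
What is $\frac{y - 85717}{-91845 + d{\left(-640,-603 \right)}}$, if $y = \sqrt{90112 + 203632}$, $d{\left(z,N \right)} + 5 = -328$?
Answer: $\frac{85717}{92178} - \frac{2 \sqrt{18359}}{46089} \approx 0.92403$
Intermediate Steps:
$d{\left(z,N \right)} = -333$ ($d{\left(z,N \right)} = -5 - 328 = -333$)
$y = 4 \sqrt{18359}$ ($y = \sqrt{293744} = 4 \sqrt{18359} \approx 541.98$)
$\frac{y - 85717}{-91845 + d{\left(-640,-603 \right)}} = \frac{4 \sqrt{18359} - 85717}{-91845 - 333} = \frac{-85717 + 4 \sqrt{18359}}{-92178} = \left(-85717 + 4 \sqrt{18359}\right) \left(- \frac{1}{92178}\right) = \frac{85717}{92178} - \frac{2 \sqrt{18359}}{46089}$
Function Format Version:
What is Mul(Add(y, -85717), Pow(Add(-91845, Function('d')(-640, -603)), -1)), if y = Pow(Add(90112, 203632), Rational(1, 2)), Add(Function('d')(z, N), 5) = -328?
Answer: Add(Rational(85717, 92178), Mul(Rational(-2, 46089), Pow(18359, Rational(1, 2)))) ≈ 0.92403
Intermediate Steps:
Function('d')(z, N) = -333 (Function('d')(z, N) = Add(-5, -328) = -333)
y = Mul(4, Pow(18359, Rational(1, 2))) (y = Pow(293744, Rational(1, 2)) = Mul(4, Pow(18359, Rational(1, 2))) ≈ 541.98)
Mul(Add(y, -85717), Pow(Add(-91845, Function('d')(-640, -603)), -1)) = Mul(Add(Mul(4, Pow(18359, Rational(1, 2))), -85717), Pow(Add(-91845, -333), -1)) = Mul(Add(-85717, Mul(4, Pow(18359, Rational(1, 2)))), Pow(-92178, -1)) = Mul(Add(-85717, Mul(4, Pow(18359, Rational(1, 2)))), Rational(-1, 92178)) = Add(Rational(85717, 92178), Mul(Rational(-2, 46089), Pow(18359, Rational(1, 2))))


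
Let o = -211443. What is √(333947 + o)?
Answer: 2*√30626 ≈ 350.01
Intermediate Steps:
√(333947 + o) = √(333947 - 211443) = √122504 = 2*√30626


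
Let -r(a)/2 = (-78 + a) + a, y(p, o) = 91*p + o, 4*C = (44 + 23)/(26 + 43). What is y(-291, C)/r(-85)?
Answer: -7308689/136896 ≈ -53.389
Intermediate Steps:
C = 67/276 (C = ((44 + 23)/(26 + 43))/4 = (67/69)/4 = (67*(1/69))/4 = (1/4)*(67/69) = 67/276 ≈ 0.24275)
y(p, o) = o + 91*p
r(a) = 156 - 4*a (r(a) = -2*((-78 + a) + a) = -2*(-78 + 2*a) = 156 - 4*a)
y(-291, C)/r(-85) = (67/276 + 91*(-291))/(156 - 4*(-85)) = (67/276 - 26481)/(156 + 340) = -7308689/276/496 = -7308689/276*1/496 = -7308689/136896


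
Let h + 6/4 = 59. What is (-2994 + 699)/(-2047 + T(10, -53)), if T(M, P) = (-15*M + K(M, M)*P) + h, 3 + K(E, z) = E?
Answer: 4590/5021 ≈ 0.91416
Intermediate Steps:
h = 115/2 (h = -3/2 + 59 = 115/2 ≈ 57.500)
K(E, z) = -3 + E
T(M, P) = 115/2 - 15*M + P*(-3 + M) (T(M, P) = (-15*M + (-3 + M)*P) + 115/2 = (-15*M + P*(-3 + M)) + 115/2 = 115/2 - 15*M + P*(-3 + M))
(-2994 + 699)/(-2047 + T(10, -53)) = (-2994 + 699)/(-2047 + (115/2 - 15*10 - 53*(-3 + 10))) = -2295/(-2047 + (115/2 - 150 - 53*7)) = -2295/(-2047 + (115/2 - 150 - 371)) = -2295/(-2047 - 927/2) = -2295/(-5021/2) = -2295*(-2/5021) = 4590/5021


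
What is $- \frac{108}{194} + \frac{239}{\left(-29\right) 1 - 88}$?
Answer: $- \frac{29501}{11349} \approx -2.5994$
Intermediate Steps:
$- \frac{108}{194} + \frac{239}{\left(-29\right) 1 - 88} = \left(-108\right) \frac{1}{194} + \frac{239}{-29 - 88} = - \frac{54}{97} + \frac{239}{-117} = - \frac{54}{97} + 239 \left(- \frac{1}{117}\right) = - \frac{54}{97} - \frac{239}{117} = - \frac{29501}{11349}$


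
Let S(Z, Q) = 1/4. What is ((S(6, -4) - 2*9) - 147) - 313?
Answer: -1911/4 ≈ -477.75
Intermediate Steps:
S(Z, Q) = 1/4
((S(6, -4) - 2*9) - 147) - 313 = ((1/4 - 2*9) - 147) - 313 = ((1/4 - 18) - 147) - 313 = (-71/4 - 147) - 313 = -659/4 - 313 = -1911/4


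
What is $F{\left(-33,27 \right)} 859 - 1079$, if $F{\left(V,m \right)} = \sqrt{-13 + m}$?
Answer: $-1079 + 859 \sqrt{14} \approx 2135.1$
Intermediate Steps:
$F{\left(-33,27 \right)} 859 - 1079 = \sqrt{-13 + 27} \cdot 859 - 1079 = \sqrt{14} \cdot 859 - 1079 = 859 \sqrt{14} - 1079 = -1079 + 859 \sqrt{14}$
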